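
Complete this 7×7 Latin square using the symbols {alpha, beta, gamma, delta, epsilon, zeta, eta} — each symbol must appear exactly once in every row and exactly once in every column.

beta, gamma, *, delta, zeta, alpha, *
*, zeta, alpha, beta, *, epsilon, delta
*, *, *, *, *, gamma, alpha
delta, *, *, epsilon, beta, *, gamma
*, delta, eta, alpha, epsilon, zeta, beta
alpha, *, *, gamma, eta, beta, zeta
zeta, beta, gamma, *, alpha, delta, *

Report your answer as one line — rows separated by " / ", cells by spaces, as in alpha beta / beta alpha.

Cell (r1,c3): row 1 has {alpha,beta,gamma,delta,zeta}; column 3 has {alpha,gamma,eta} → epsilon.
Cell (r1,c7): row 1 has {alpha,beta,gamma,delta,epsilon,zeta}; column 7 has {alpha,beta,gamma,delta,zeta} → eta.
Cell (r2,c5): row 2 has {alpha,beta,delta,epsilon,zeta}; column 5 has {alpha,beta,epsilon,zeta,eta} → gamma.
Cell (r3,c5): row 3 has {alpha,gamma}; column 5 has {alpha,beta,gamma,epsilon,zeta,eta} → delta.
Cell (r4,c3): row 4 has {beta,gamma,delta,epsilon}; column 3 has {alpha,gamma,epsilon,eta} → zeta.
Cell (r4,c6): row 4 has {beta,gamma,delta,epsilon,zeta}; column 6 has {alpha,beta,gamma,delta,epsilon,zeta} → eta.
Cell (r5,c1): row 5 has {alpha,beta,delta,epsilon,zeta,eta}; column 1 has {alpha,beta,delta,zeta} → gamma.
Cell (r6,c2): row 6 has {alpha,beta,gamma,zeta,eta}; column 2 has {beta,gamma,delta,zeta} → epsilon.
Cell (r6,c3): row 6 has {alpha,beta,gamma,epsilon,zeta,eta}; column 3 has {alpha,gamma,epsilon,zeta,eta} → delta.
Cell (r7,c4): row 7 has {alpha,beta,gamma,delta,zeta}; column 4 has {alpha,beta,gamma,delta,epsilon} → eta.
Cell (r7,c7): row 7 has {alpha,beta,gamma,delta,zeta,eta}; column 7 has {alpha,beta,gamma,delta,zeta,eta} → epsilon.
Cell (r2,c1): row 2 has {alpha,beta,gamma,delta,epsilon,zeta}; column 1 has {alpha,beta,gamma,delta,zeta} → eta.
Cell (r3,c1): row 3 has {alpha,gamma,delta}; column 1 has {alpha,beta,gamma,delta,zeta,eta} → epsilon.
Cell (r3,c2): row 3 has {alpha,gamma,delta,epsilon}; column 2 has {beta,gamma,delta,epsilon,zeta} → eta.
Cell (r3,c3): row 3 has {alpha,gamma,delta,epsilon,eta}; column 3 has {alpha,gamma,delta,epsilon,zeta,eta} → beta.
Cell (r3,c4): row 3 has {alpha,beta,gamma,delta,epsilon,eta}; column 4 has {alpha,beta,gamma,delta,epsilon,eta} → zeta.
Cell (r4,c2): row 4 has {beta,gamma,delta,epsilon,zeta,eta}; column 2 has {beta,gamma,delta,epsilon,zeta,eta} → alpha.

beta gamma epsilon delta zeta alpha eta / eta zeta alpha beta gamma epsilon delta / epsilon eta beta zeta delta gamma alpha / delta alpha zeta epsilon beta eta gamma / gamma delta eta alpha epsilon zeta beta / alpha epsilon delta gamma eta beta zeta / zeta beta gamma eta alpha delta epsilon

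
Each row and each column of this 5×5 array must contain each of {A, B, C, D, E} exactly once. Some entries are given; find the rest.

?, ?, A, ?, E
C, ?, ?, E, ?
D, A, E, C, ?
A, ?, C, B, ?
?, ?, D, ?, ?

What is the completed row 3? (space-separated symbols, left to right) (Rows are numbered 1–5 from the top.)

row 1 has {A,E}; column 1 has {A,C,D} — only B is left for (r1,c1).
row 1 has {A,B,E}; column 4 has {B,C,E} — only D is left for (r1,c4).
row 2 has {C,E}; column 3 has {A,C,D,E} — only B is left for (r2,c3).
row 3 has {A,C,D,E}; column 5 has {E} — only B is left for (r3,c5).

D A E C B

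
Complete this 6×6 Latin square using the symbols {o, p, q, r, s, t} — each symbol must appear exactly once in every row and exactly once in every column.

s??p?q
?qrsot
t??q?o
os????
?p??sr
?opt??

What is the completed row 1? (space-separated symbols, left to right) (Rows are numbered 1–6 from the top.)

s t o p r q

Cell (r2,c1): row 2 has {o,q,r,s,t}; column 1 has {o,s,t} → p.
Cell (r3,c2): row 3 has {o,q,t}; column 2 has {o,p,q,s} → r.
Cell (r3,c3): row 3 has {o,q,r,t}; column 3 has {p,r} → s.
Cell (r3,c5): row 3 has {o,q,r,s,t}; column 5 has {o,s} → p.
Cell (r4,c4): row 4 has {o,s}; column 4 has {p,q,s,t} → r.
Cell (r4,c6): row 4 has {o,r,s}; column 6 has {o,q,r,t} → p.
Cell (r5,c1): row 5 has {p,r,s}; column 1 has {o,p,s,t} → q.
Cell (r5,c4): row 5 has {p,q,r,s}; column 4 has {p,q,r,s,t} → o.
Cell (r6,c1): row 6 has {o,p,t}; column 1 has {o,p,q,s,t} → r.
Cell (r6,c5): row 6 has {o,p,r,t}; column 5 has {o,p,s} → q.
Cell (r6,c6): row 6 has {o,p,q,r,t}; column 6 has {o,p,q,r,t} → s.
Cell (r1,c2): row 1 has {p,q,s}; column 2 has {o,p,q,r,s} → t.
Cell (r1,c3): row 1 has {p,q,s,t}; column 3 has {p,r,s} → o.
Cell (r1,c5): row 1 has {o,p,q,s,t}; column 5 has {o,p,q,s} → r.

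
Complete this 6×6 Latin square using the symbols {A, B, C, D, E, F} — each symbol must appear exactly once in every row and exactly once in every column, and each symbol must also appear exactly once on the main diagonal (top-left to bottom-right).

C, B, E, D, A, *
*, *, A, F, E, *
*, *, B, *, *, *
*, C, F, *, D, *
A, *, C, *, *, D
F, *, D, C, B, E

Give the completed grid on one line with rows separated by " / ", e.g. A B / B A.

C B E D A F / B D A F E C / D F B E C A / E C F A D B / A E C B F D / F A D C B E

At row 1, column 6: row 1 has {A,B,C,D,E}; column 6 has {D,E}; that leaves F.
At row 2, column 2: row 2 has {A,E,F}; column 2 has {B,C}; the diagonal has {B,C,E}; that leaves D.
At row 4, column 4: row 4 has {C,D,F}; column 4 has {C,D,F}; the diagonal has {B,C,D,E}; that leaves A.
At row 4, column 6: row 4 has {A,C,D,F}; column 6 has {D,E,F}; that leaves B.
At row 5, column 5: row 5 has {A,C,D}; column 5 has {A,B,D,E}; the diagonal has {A,B,C,D,E}; that leaves F.
At row 6, column 2: row 6 has {B,C,D,E,F}; column 2 has {B,C,D}; that leaves A.
At row 2, column 1: row 2 has {A,D,E,F}; column 1 has {A,C,F}; that leaves B.
At row 2, column 6: row 2 has {A,B,D,E,F}; column 6 has {B,D,E,F}; that leaves C.
At row 3, column 4: row 3 has {B}; column 4 has {A,C,D,F}; that leaves E.
At row 3, column 5: row 3 has {B,E}; column 5 has {A,B,D,E,F}; that leaves C.
At row 3, column 6: row 3 has {B,C,E}; column 6 has {B,C,D,E,F}; that leaves A.
At row 4, column 1: row 4 has {A,B,C,D,F}; column 1 has {A,B,C,F}; that leaves E.
At row 5, column 2: row 5 has {A,C,D,F}; column 2 has {A,B,C,D}; that leaves E.
At row 5, column 4: row 5 has {A,C,D,E,F}; column 4 has {A,C,D,E,F}; that leaves B.
At row 3, column 1: row 3 has {A,B,C,E}; column 1 has {A,B,C,E,F}; that leaves D.
At row 3, column 2: row 3 has {A,B,C,D,E}; column 2 has {A,B,C,D,E}; that leaves F.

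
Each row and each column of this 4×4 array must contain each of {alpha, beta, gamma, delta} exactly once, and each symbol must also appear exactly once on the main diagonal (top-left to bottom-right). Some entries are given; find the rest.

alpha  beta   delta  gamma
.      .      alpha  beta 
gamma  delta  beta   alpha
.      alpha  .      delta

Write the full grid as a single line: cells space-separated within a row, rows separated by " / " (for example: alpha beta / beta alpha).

alpha beta delta gamma / delta gamma alpha beta / gamma delta beta alpha / beta alpha gamma delta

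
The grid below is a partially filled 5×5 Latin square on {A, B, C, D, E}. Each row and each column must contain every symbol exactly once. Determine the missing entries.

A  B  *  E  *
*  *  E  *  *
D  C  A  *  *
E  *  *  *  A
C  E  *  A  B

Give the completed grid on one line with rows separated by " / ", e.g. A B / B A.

A B C E D / B A E D C / D C A B E / E D B C A / C E D A B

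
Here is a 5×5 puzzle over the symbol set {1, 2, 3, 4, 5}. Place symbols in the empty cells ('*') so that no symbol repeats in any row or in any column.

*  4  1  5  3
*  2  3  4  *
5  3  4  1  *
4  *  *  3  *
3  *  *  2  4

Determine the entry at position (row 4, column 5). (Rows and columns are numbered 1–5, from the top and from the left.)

At row 1, column 1: row 1 has {1,3,4,5}; column 1 has {3,4,5}; that leaves 2.
At row 2, column 1: row 2 has {2,3,4}; column 1 has {2,3,4,5}; that leaves 1.
At row 2, column 5: row 2 has {1,2,3,4}; column 5 has {3,4}; that leaves 5.
At row 3, column 5: row 3 has {1,3,4,5}; column 5 has {3,4,5}; that leaves 2.
At row 4, column 5: row 4 has {3,4}; column 5 has {2,3,4,5}; that leaves 1.

1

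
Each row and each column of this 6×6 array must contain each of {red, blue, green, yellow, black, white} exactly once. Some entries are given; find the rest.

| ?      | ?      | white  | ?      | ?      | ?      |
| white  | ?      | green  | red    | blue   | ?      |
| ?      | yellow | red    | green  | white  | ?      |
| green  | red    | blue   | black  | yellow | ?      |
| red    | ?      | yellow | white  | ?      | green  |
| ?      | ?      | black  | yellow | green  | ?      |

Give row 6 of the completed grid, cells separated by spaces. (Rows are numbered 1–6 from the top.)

blue white black yellow green red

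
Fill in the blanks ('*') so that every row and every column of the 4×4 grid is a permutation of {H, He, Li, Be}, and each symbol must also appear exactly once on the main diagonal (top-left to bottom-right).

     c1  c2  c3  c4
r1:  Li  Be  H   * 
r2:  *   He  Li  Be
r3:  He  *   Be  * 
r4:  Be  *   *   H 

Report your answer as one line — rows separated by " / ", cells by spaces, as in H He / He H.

Li Be H He / H He Li Be / He H Be Li / Be Li He H

row 1 has {H,Li,Be}; column 4 has {H,Be} — only He is left for (r1,c4).
row 2 has {He,Li,Be}; column 1 has {He,Li,Be} — only H is left for (r2,c1).
row 3 has {He,Be}; column 4 has {H,He,Be} — only Li is left for (r3,c4).
row 4 has {H,Be}; column 2 has {He,Be} — only Li is left for (r4,c2).
row 4 has {H,Li,Be}; column 3 has {H,Li,Be} — only He is left for (r4,c3).
row 3 has {He,Li,Be}; column 2 has {He,Li,Be} — only H is left for (r3,c2).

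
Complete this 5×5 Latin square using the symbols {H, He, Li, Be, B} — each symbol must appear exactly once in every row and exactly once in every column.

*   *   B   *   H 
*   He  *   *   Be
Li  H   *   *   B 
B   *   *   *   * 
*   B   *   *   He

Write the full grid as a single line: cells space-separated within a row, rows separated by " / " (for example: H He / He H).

Cell (r2,c1): row 2 has {He,Be}; column 1 has {Li,B} → H.
Cell (r2,c3): row 2 has {H,He,Be}; column 3 has {B} → Li.
Cell (r2,c4): row 2 has {H,He,Li,Be}; column 4 is empty so far → B.
Cell (r4,c5): row 4 has {B}; column 5 has {H,He,Be,B} → Li.
Cell (r5,c1): row 5 has {He,B}; column 1 has {H,Li,B} → Be.
Cell (r5,c3): row 5 has {He,Be,B}; column 3 has {Li,B} → H.
Cell (r5,c4): row 5 has {H,He,Be,B}; column 4 has {B} → Li.
Cell (r1,c1): row 1 has {H,B}; column 1 has {H,Li,Be,B} → He.
Cell (r1,c4): row 1 has {H,He,B}; column 4 has {Li,B} → Be.
Cell (r3,c4): row 3 has {H,Li,B}; column 4 has {Li,Be,B} → He.
Cell (r4,c2): row 4 has {Li,B}; column 2 has {H,He,B} → Be.
Cell (r4,c3): row 4 has {Li,Be,B}; column 3 has {H,Li,B} → He.
Cell (r4,c4): row 4 has {He,Li,Be,B}; column 4 has {He,Li,Be,B} → H.
Cell (r1,c2): row 1 has {H,He,Be,B}; column 2 has {H,He,Be,B} → Li.
Cell (r3,c3): row 3 has {H,He,Li,B}; column 3 has {H,He,Li,B} → Be.

He Li B Be H / H He Li B Be / Li H Be He B / B Be He H Li / Be B H Li He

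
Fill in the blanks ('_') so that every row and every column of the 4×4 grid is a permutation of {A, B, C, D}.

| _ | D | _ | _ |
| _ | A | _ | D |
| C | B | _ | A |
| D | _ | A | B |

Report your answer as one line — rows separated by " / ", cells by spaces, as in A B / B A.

A D B C / B A C D / C B D A / D C A B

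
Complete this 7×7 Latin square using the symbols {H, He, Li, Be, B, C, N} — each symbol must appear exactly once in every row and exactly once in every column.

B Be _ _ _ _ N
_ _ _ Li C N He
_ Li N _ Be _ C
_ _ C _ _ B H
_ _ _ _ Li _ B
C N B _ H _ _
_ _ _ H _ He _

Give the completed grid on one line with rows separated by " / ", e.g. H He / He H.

row 1 has {Be,B,N}; column 5 has {H,Li,Be,C} — only He is left for (r1,c5).
row 3 has {Li,Be,C,N}; column 6 has {He,B,N} — only H is left for (r3,c6).
row 4 has {H,B,C}; column 2 has {Li,Be,N} — only He is left for (r4,c2).
row 4 has {H,He,B,C}; column 5 has {H,He,Li,Be,C} — only N is left for (r4,c5).
row 7 has {H,He}; column 5 has {H,He,Li,Be,C,N} — only B is left for (r7,c5).
row 1 has {He,Be,B,N}; column 4 has {H,Li} — only C is left for (r1,c4).
row 1 has {He,Be,B,C,N}; column 6 has {H,He,B,N} — only Li is left for (r1,c6).
row 3 has {H,Li,Be,C,N}; column 1 has {B,C} — only He is left for (r3,c1).
row 3 has {H,He,Li,Be,C,N}; column 4 has {H,Li,C} — only B is left for (r3,c4).
row 4 has {H,He,B,C,N}; column 4 has {H,Li,B,C} — only Be is left for (r4,c4).
row 6 has {H,B,C,N}; column 4 has {H,Li,Be,B,C} — only He is left for (r6,c4).
row 6 has {H,He,B,C,N}; column 6 has {H,He,Li,B,N} — only Be is left for (r6,c6).
row 6 has {H,He,Be,B,C,N}; column 7 has {H,He,B,C,N} — only Li is left for (r6,c7).
row 7 has {H,He,B}; column 2 has {He,Li,Be,N} — only C is left for (r7,c2).
row 7 has {H,He,B,C}; column 7 has {H,He,Li,B,C,N} — only Be is left for (r7,c7).
row 1 has {He,Li,Be,B,C,N}; column 3 has {B,C,N} — only H is left for (r1,c3).
row 2 has {He,Li,C,N}; column 3 has {H,B,C,N} — only Be is left for (r2,c3).
row 4 has {H,He,Be,B,C,N}; column 1 has {He,B,C} — only Li is left for (r4,c1).
row 5 has {Li,B}; column 2 has {He,Li,Be,C,N} — only H is left for (r5,c2).
row 5 has {H,Li,B}; column 3 has {H,Be,B,C,N} — only He is left for (r5,c3).
row 5 has {H,He,Li,B}; column 4 has {H,He,Li,Be,B,C} — only N is left for (r5,c4).
row 5 has {H,He,Li,B,N}; column 6 has {H,He,Li,Be,B,N} — only C is left for (r5,c6).
row 7 has {H,He,Be,B,C}; column 1 has {He,Li,B,C} — only N is left for (r7,c1).
row 7 has {H,He,Be,B,C,N}; column 3 has {H,He,Be,B,C,N} — only Li is left for (r7,c3).
row 2 has {He,Li,Be,C,N}; column 1 has {He,Li,B,C,N} — only H is left for (r2,c1).
row 2 has {H,He,Li,Be,C,N}; column 2 has {H,He,Li,Be,C,N} — only B is left for (r2,c2).
row 5 has {H,He,Li,B,C,N}; column 1 has {H,He,Li,B,C,N} — only Be is left for (r5,c1).

B Be H C He Li N / H B Be Li C N He / He Li N B Be H C / Li He C Be N B H / Be H He N Li C B / C N B He H Be Li / N C Li H B He Be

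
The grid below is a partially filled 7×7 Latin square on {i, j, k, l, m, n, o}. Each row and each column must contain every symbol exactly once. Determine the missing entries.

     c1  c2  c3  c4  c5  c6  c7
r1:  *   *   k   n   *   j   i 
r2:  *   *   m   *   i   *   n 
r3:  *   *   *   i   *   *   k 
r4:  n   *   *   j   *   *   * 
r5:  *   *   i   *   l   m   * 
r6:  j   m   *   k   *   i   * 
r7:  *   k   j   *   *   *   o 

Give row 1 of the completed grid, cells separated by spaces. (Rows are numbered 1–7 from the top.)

row 5 has {i,l,m}; column 4 has {i,j,k,n} — only o is left for (r5,c4).
row 5 has {i,l,m,o}; column 7 has {i,k,n,o} — only j is left for (r5,c7).
row 6 has {i,j,k,m}; column 7 has {i,j,k,n,o} — only l is left for (r6,c7).
row 2 has {i,m,n}; column 4 has {i,j,k,n,o} — only l is left for (r2,c4).
row 4 has {j,n}; column 7 has {i,j,k,l,n,o} — only m is left for (r4,c7).
row 5 has {i,j,l,m,o}; column 1 has {j,n} — only k is left for (r5,c1).
row 5 has {i,j,k,l,m,o}; column 2 has {k,m} — only n is left for (r5,c2).
row 7 has {j,k,o}; column 4 has {i,j,k,l,n,o} — only m is left for (r7,c4).
row 7 has {j,k,m,o}; column 5 has {i,l} — only n is left for (r7,c5).
row 7 has {j,k,m,n,o}; column 6 has {i,j,m} — only l is left for (r7,c6).
row 2 has {i,l,m,n}; column 1 has {j,k,n} — only o is left for (r2,c1).
row 2 has {i,l,m,n,o}; column 2 has {k,m,n} — only j is left for (r2,c2).
row 2 has {i,j,l,m,n,o}; column 6 has {i,j,l,m} — only k is left for (r2,c6).
row 4 has {j,m,n}; column 6 has {i,j,k,l,m} — only o is left for (r4,c6).
row 6 has {i,j,k,l,m}; column 5 has {i,l,n} — only o is left for (r6,c5).
row 7 has {j,k,l,m,n,o}; column 1 has {j,k,n,o} — only i is left for (r7,c1).
row 1 has {i,j,k,n}; column 5 has {i,l,n,o} — only m is left for (r1,c5).
row 3 has {i,k}; column 5 has {i,l,m,n,o} — only j is left for (r3,c5).
row 3 has {i,j,k}; column 6 has {i,j,k,l,m,o} — only n is left for (r3,c6).
row 4 has {j,m,n,o}; column 3 has {i,j,k,m} — only l is left for (r4,c3).
row 4 has {j,l,m,n,o}; column 5 has {i,j,l,m,n,o} — only k is left for (r4,c5).
row 6 has {i,j,k,l,m,o}; column 3 has {i,j,k,l,m} — only n is left for (r6,c3).
row 1 has {i,j,k,m,n}; column 1 has {i,j,k,n,o} — only l is left for (r1,c1).
row 1 has {i,j,k,l,m,n}; column 2 has {j,k,m,n} — only o is left for (r1,c2).

l o k n m j i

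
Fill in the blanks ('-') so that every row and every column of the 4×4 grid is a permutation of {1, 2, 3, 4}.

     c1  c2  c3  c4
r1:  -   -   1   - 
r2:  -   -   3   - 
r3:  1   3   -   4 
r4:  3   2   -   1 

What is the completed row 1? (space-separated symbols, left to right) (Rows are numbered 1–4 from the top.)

2 4 1 3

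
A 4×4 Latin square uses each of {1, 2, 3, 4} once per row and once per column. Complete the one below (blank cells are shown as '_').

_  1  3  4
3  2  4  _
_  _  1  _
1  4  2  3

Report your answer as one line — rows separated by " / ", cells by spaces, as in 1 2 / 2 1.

2 1 3 4 / 3 2 4 1 / 4 3 1 2 / 1 4 2 3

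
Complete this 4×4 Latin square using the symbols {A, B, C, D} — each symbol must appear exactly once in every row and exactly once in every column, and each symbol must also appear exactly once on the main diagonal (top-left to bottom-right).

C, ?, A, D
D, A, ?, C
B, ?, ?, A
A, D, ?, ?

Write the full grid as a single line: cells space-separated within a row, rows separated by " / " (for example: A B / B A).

C B A D / D A B C / B C D A / A D C B

(r1,c2) = B
(r2,c3) = B
(r3,c2) = C
(r3,c3) = D
(r4,c3) = C
(r4,c4) = B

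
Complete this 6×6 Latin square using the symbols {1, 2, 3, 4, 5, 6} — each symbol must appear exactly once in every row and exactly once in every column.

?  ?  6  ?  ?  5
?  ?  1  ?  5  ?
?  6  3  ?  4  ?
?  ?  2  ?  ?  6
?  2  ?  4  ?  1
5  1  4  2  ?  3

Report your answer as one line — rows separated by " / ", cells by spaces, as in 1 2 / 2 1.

3 4 6 1 2 5 / 2 3 1 6 5 4 / 1 6 3 5 4 2 / 4 5 2 3 1 6 / 6 2 5 4 3 1 / 5 1 4 2 6 3

(r3,c6) = 2
(r5,c3) = 5
(r6,c5) = 6
(r2,c6) = 4
(r3,c1) = 1
(r3,c4) = 5
(r5,c5) = 3
(r2,c2) = 3
(r2,c4) = 6
(r4,c5) = 1
(r5,c1) = 6
(r1,c2) = 4
(r1,c5) = 2
(r2,c1) = 2
(r4,c2) = 5
(r4,c4) = 3
(r1,c1) = 3
(r1,c4) = 1
(r4,c1) = 4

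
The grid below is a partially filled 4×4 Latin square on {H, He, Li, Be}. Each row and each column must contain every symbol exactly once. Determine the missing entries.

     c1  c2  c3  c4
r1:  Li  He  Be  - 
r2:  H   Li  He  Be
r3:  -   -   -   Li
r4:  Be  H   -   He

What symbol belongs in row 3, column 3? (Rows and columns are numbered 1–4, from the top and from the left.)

H

Cell (r1,c4): row 1 has {He,Li,Be}; column 4 has {He,Li,Be} → H.
Cell (r3,c1): row 3 has {Li}; column 1 has {H,Li,Be} → He.
Cell (r3,c2): row 3 has {He,Li}; column 2 has {H,He,Li} → Be.
Cell (r3,c3): row 3 has {He,Li,Be}; column 3 has {He,Be} → H.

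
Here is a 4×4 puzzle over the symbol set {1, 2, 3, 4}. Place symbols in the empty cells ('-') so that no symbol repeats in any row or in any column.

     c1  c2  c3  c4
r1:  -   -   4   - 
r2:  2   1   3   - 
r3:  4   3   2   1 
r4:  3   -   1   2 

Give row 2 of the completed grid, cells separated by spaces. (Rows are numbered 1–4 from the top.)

2 1 3 4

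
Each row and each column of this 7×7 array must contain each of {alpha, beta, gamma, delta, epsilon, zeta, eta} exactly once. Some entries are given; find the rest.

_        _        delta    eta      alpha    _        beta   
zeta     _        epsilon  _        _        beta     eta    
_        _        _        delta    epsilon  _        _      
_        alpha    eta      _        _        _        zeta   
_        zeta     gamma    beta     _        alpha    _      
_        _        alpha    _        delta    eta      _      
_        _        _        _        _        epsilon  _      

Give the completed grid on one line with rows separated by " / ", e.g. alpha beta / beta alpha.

epsilon gamma delta eta alpha zeta beta / zeta delta epsilon alpha gamma beta eta / eta beta zeta delta epsilon gamma alpha / gamma alpha eta epsilon beta delta zeta / delta zeta gamma beta eta alpha epsilon / beta epsilon alpha zeta delta eta gamma / alpha eta beta gamma zeta epsilon delta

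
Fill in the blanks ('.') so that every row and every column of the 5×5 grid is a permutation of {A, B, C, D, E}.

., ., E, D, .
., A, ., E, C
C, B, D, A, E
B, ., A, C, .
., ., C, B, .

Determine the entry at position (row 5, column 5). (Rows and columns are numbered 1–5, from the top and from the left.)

At row 1, column 1: row 1 has {D,E}; column 1 has {B,C}; that leaves A.
At row 1, column 2: row 1 has {A,D,E}; column 2 has {A,B}; that leaves C.
At row 1, column 5: row 1 has {A,C,D,E}; column 5 has {C,E}; that leaves B.
At row 2, column 1: row 2 has {A,C,E}; column 1 has {A,B,C}; that leaves D.
At row 2, column 3: row 2 has {A,C,D,E}; column 3 has {A,C,D,E}; that leaves B.
At row 4, column 5: row 4 has {A,B,C}; column 5 has {B,C,E}; that leaves D.
At row 5, column 1: row 5 has {B,C}; column 1 has {A,B,C,D}; that leaves E.
At row 5, column 2: row 5 has {B,C,E}; column 2 has {A,B,C}; that leaves D.
At row 5, column 5: row 5 has {B,C,D,E}; column 5 has {B,C,D,E}; that leaves A.

A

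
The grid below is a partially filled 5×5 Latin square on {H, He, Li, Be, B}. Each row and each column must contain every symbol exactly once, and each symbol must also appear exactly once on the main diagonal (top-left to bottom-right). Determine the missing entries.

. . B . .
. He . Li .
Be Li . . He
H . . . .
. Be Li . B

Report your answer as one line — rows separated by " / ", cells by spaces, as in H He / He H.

(r1,c1) = Li
(r1,c2) = H
(r1,c5) = Be
(r2,c1) = B
(r2,c5) = H
(r3,c3) = H
(r3,c4) = B
(r4,c2) = B
(r4,c4) = Be
(r4,c5) = Li
(r5,c1) = He
(r5,c4) = H
(r1,c4) = He
(r2,c3) = Be
(r4,c3) = He

Li H B He Be / B He Be Li H / Be Li H B He / H B He Be Li / He Be Li H B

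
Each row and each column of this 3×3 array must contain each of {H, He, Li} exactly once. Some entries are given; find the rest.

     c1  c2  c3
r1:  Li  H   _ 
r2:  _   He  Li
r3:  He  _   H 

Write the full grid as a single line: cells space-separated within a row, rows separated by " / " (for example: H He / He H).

(r1,c3): row 1 has {H,Li}; column 3 has {H,Li}, so it must be He.
(r2,c1): row 2 has {He,Li}; column 1 has {He,Li}, so it must be H.
(r3,c2): row 3 has {H,He}; column 2 has {H,He}, so it must be Li.

Li H He / H He Li / He Li H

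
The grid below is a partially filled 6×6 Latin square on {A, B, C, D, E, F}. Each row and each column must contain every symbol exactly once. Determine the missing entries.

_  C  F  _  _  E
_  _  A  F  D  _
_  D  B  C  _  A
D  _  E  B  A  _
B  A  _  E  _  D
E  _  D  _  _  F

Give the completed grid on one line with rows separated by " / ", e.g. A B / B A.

A C F D B E / C E A F D B / F D B C E A / D F E B A C / B A C E F D / E B D A C F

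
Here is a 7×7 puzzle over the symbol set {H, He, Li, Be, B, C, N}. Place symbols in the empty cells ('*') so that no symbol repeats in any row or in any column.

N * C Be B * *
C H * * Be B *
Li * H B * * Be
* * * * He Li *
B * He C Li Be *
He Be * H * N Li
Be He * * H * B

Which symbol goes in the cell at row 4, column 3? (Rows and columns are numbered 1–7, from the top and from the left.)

Be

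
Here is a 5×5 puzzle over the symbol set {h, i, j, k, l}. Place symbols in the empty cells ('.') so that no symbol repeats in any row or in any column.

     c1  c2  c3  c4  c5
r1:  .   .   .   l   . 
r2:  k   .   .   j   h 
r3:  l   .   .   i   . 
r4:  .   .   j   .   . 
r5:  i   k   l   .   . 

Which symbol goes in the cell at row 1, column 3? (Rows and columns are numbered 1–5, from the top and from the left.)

k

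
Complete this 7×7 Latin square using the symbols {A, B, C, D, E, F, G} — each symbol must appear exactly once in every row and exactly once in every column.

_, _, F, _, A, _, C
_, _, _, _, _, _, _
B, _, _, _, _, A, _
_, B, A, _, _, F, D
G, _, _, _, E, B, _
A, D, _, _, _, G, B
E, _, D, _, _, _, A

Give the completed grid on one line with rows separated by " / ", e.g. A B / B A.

D G F B A E C / F E B A C D G / B C G F D A E / C B A E G F D / G A C D E B F / A D E C F G B / E F D G B C A

(r1,c1) = D
(r1,c6) = E
(r4,c1) = C
(r4,c5) = G
(r5,c3) = C
(r5,c7) = F
(r6,c3) = E
(r7,c6) = C
(r1,c2) = G
(r1,c4) = B
(r2,c1) = F
(r2,c6) = D
(r3,c3) = G
(r3,c7) = E
(r4,c4) = E
(r5,c2) = A
(r5,c4) = D
(r7,c2) = F
(r7,c4) = G
(r7,c5) = B
(r2,c3) = B
(r2,c5) = C
(r2,c7) = G
(r3,c2) = C
(r3,c4) = F
(r3,c5) = D
(r6,c4) = C
(r6,c5) = F
(r2,c2) = E
(r2,c4) = A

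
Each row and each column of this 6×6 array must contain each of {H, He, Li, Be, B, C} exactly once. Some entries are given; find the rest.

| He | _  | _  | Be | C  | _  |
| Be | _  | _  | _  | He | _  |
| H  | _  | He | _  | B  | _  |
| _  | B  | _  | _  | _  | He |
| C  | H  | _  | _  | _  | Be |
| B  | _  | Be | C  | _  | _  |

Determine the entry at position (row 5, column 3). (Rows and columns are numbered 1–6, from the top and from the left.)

B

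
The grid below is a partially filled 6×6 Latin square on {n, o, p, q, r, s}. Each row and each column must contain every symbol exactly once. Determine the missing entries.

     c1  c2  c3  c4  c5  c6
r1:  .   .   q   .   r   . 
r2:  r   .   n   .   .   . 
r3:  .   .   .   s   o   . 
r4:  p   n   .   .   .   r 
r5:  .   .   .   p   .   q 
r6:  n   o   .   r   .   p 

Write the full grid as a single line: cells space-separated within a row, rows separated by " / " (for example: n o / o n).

s p q n r o / r q n o p s / q r p s o n / p n o q s r / o s r p n q / n o s r q p

Cell (r3,c1): row 3 has {o,s}; column 1 has {n,p,r} → q.
Cell (r3,c6): row 3 has {o,q,s}; column 6 has {p,q,r} → n.
Cell (r6,c3): row 6 has {n,o,p,r}; column 3 has {n,q} → s.
Cell (r6,c5): row 6 has {n,o,p,r,s}; column 5 has {o,r} → q.
Cell (r4,c3): row 4 has {n,p,r}; column 3 has {n,q,s} → o.
Cell (r4,c4): row 4 has {n,o,p,r}; column 4 has {p,r,s} → q.
Cell (r4,c5): row 4 has {n,o,p,q,r}; column 5 has {o,q,r} → s.
Cell (r5,c3): row 5 has {p,q}; column 3 has {n,o,q,s} → r.
Cell (r5,c5): row 5 has {p,q,r}; column 5 has {o,q,r,s} → n.
Cell (r2,c4): row 2 has {n,r}; column 4 has {p,q,r,s} → o.
Cell (r2,c5): row 2 has {n,o,r}; column 5 has {n,o,q,r,s} → p.
Cell (r2,c6): row 2 has {n,o,p,r}; column 6 has {n,p,q,r} → s.
Cell (r3,c3): row 3 has {n,o,q,s}; column 3 has {n,o,q,r,s} → p.
Cell (r5,c2): row 5 has {n,p,q,r}; column 2 has {n,o} → s.
Cell (r1,c2): row 1 has {q,r}; column 2 has {n,o,s} → p.
Cell (r1,c4): row 1 has {p,q,r}; column 4 has {o,p,q,r,s} → n.
Cell (r1,c6): row 1 has {n,p,q,r}; column 6 has {n,p,q,r,s} → o.
Cell (r2,c2): row 2 has {n,o,p,r,s}; column 2 has {n,o,p,s} → q.
Cell (r3,c2): row 3 has {n,o,p,q,s}; column 2 has {n,o,p,q,s} → r.
Cell (r5,c1): row 5 has {n,p,q,r,s}; column 1 has {n,p,q,r} → o.
Cell (r1,c1): row 1 has {n,o,p,q,r}; column 1 has {n,o,p,q,r} → s.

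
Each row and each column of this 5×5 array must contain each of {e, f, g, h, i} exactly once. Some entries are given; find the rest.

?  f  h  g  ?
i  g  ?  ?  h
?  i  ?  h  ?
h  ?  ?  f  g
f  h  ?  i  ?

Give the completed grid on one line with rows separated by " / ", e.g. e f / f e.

e f h g i / i g f e h / g i e h f / h e i f g / f h g i e

(r1,c1): row 1 has {f,g,h}; column 1 has {f,h,i}, so it must be e.
(r1,c5): row 1 has {e,f,g,h}; column 5 has {g,h}, so it must be i.
(r2,c4): row 2 has {g,h,i}; column 4 has {f,g,h,i}, so it must be e.
(r3,c1): row 3 has {h,i}; column 1 has {e,f,h,i}, so it must be g.
(r4,c2): row 4 has {f,g,h}; column 2 has {f,g,h,i}, so it must be e.
(r4,c3): row 4 has {e,f,g,h}; column 3 has {h}, so it must be i.
(r5,c5): row 5 has {f,h,i}; column 5 has {g,h,i}, so it must be e.
(r2,c3): row 2 has {e,g,h,i}; column 3 has {h,i}, so it must be f.
(r3,c3): row 3 has {g,h,i}; column 3 has {f,h,i}, so it must be e.
(r3,c5): row 3 has {e,g,h,i}; column 5 has {e,g,h,i}, so it must be f.
(r5,c3): row 5 has {e,f,h,i}; column 3 has {e,f,h,i}, so it must be g.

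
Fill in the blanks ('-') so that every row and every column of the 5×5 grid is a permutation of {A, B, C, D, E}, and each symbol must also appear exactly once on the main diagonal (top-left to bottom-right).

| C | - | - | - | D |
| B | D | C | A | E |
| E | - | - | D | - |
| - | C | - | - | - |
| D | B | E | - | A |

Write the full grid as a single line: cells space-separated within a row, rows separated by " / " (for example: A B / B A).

C E A B D / B D C A E / E A B D C / A C D E B / D B E C A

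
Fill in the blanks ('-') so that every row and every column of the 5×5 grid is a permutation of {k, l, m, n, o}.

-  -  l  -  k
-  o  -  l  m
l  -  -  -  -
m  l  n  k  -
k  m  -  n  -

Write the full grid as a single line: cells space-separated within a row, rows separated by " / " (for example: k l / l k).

o n l m k / n o k l m / l k m o n / m l n k o / k m o n l

At row 1, column 2: row 1 has {k,l}; column 2 has {l,m,o}; that leaves n.
At row 2, column 1: row 2 has {l,m,o}; column 1 has {k,l,m}; that leaves n.
At row 2, column 3: row 2 has {l,m,n,o}; column 3 has {l,n}; that leaves k.
At row 3, column 2: row 3 has {l}; column 2 has {l,m,n,o}; that leaves k.
At row 4, column 5: row 4 has {k,l,m,n}; column 5 has {k,m}; that leaves o.
At row 5, column 3: row 5 has {k,m,n}; column 3 has {k,l,n}; that leaves o.
At row 5, column 5: row 5 has {k,m,n,o}; column 5 has {k,m,o}; that leaves l.
At row 1, column 1: row 1 has {k,l,n}; column 1 has {k,l,m,n}; that leaves o.
At row 1, column 4: row 1 has {k,l,n,o}; column 4 has {k,l,n}; that leaves m.
At row 3, column 3: row 3 has {k,l}; column 3 has {k,l,n,o}; that leaves m.
At row 3, column 4: row 3 has {k,l,m}; column 4 has {k,l,m,n}; that leaves o.
At row 3, column 5: row 3 has {k,l,m,o}; column 5 has {k,l,m,o}; that leaves n.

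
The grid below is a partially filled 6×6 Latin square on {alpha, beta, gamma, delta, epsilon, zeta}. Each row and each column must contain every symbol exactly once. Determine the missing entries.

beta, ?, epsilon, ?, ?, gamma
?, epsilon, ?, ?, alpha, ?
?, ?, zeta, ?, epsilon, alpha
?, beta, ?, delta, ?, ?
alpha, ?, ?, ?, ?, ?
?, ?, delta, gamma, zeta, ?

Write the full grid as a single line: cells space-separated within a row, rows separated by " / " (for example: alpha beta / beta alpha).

At row 1, column 5: row 1 has {beta,gamma,epsilon}; column 5 has {alpha,epsilon,zeta}; that leaves delta.
At row 3, column 4: row 3 has {alpha,epsilon,zeta}; column 4 has {gamma,delta}; that leaves beta.
At row 4, column 5: row 4 has {beta,delta}; column 5 has {alpha,delta,epsilon,zeta}; that leaves gamma.
At row 5, column 5: row 5 has {alpha}; column 5 has {alpha,gamma,delta,epsilon,zeta}; that leaves beta.
At row 6, column 1: row 6 has {gamma,delta,zeta}; column 1 has {alpha,beta}; that leaves epsilon.
At row 6, column 2: row 6 has {gamma,delta,epsilon,zeta}; column 2 has {beta,epsilon}; that leaves alpha.
At row 6, column 6: row 6 has {alpha,gamma,delta,epsilon,zeta}; column 6 has {alpha,gamma}; that leaves beta.
At row 1, column 2: row 1 has {beta,gamma,delta,epsilon}; column 2 has {alpha,beta,epsilon}; that leaves zeta.
At row 1, column 4: row 1 has {beta,gamma,delta,epsilon,zeta}; column 4 has {beta,gamma,delta}; that leaves alpha.
At row 2, column 4: row 2 has {alpha,epsilon}; column 4 has {alpha,beta,gamma,delta}; that leaves zeta.
At row 2, column 6: row 2 has {alpha,epsilon,zeta}; column 6 has {alpha,beta,gamma}; that leaves delta.
At row 4, column 1: row 4 has {beta,gamma,delta}; column 1 has {alpha,beta,epsilon}; that leaves zeta.
At row 4, column 3: row 4 has {beta,gamma,delta,zeta}; column 3 has {delta,epsilon,zeta}; that leaves alpha.
At row 4, column 6: row 4 has {alpha,beta,gamma,delta,zeta}; column 6 has {alpha,beta,gamma,delta}; that leaves epsilon.
At row 5, column 3: row 5 has {alpha,beta}; column 3 has {alpha,delta,epsilon,zeta}; that leaves gamma.
At row 5, column 4: row 5 has {alpha,beta,gamma}; column 4 has {alpha,beta,gamma,delta,zeta}; that leaves epsilon.
At row 5, column 6: row 5 has {alpha,beta,gamma,epsilon}; column 6 has {alpha,beta,gamma,delta,epsilon}; that leaves zeta.
At row 2, column 1: row 2 has {alpha,delta,epsilon,zeta}; column 1 has {alpha,beta,epsilon,zeta}; that leaves gamma.
At row 2, column 3: row 2 has {alpha,gamma,delta,epsilon,zeta}; column 3 has {alpha,gamma,delta,epsilon,zeta}; that leaves beta.
At row 3, column 1: row 3 has {alpha,beta,epsilon,zeta}; column 1 has {alpha,beta,gamma,epsilon,zeta}; that leaves delta.
At row 3, column 2: row 3 has {alpha,beta,delta,epsilon,zeta}; column 2 has {alpha,beta,epsilon,zeta}; that leaves gamma.
At row 5, column 2: row 5 has {alpha,beta,gamma,epsilon,zeta}; column 2 has {alpha,beta,gamma,epsilon,zeta}; that leaves delta.

beta zeta epsilon alpha delta gamma / gamma epsilon beta zeta alpha delta / delta gamma zeta beta epsilon alpha / zeta beta alpha delta gamma epsilon / alpha delta gamma epsilon beta zeta / epsilon alpha delta gamma zeta beta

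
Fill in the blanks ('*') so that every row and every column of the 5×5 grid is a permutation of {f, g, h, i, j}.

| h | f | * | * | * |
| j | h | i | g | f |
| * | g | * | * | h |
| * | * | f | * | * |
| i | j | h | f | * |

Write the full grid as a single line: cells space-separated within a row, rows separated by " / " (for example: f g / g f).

h f g j i / j h i g f / f g j i h / g i f h j / i j h f g

(r3,c1) = f
(r3,c3) = j
(r3,c4) = i
(r4,c1) = g
(r4,c2) = i
(r4,c5) = j
(r5,c5) = g
(r1,c3) = g
(r1,c4) = j
(r1,c5) = i
(r4,c4) = h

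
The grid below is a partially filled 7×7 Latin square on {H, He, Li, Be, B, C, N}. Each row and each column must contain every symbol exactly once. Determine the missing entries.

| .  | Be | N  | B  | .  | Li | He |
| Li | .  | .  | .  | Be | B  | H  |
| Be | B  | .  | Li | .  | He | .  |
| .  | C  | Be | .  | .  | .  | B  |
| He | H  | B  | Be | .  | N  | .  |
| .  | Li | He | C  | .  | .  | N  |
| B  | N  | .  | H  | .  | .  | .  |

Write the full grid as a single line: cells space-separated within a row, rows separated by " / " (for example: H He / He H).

C Be N B H Li He / Li He C N Be B H / Be B H Li N He C / N C Be He Li H B / He H B Be C N Li / H Li He C B Be N / B N Li H He C Be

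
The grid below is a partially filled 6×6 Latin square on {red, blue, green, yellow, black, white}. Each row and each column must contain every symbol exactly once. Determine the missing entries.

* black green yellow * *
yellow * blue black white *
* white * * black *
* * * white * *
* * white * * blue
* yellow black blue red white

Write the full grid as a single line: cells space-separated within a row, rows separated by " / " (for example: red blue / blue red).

white black green yellow blue red / yellow red blue black white green / blue white red green black yellow / red blue yellow white green black / black green white red yellow blue / green yellow black blue red white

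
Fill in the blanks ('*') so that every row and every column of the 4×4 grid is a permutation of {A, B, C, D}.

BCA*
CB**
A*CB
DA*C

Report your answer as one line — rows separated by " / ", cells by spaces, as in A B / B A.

B C A D / C B D A / A D C B / D A B C

(r1,c4) = D
(r2,c3) = D
(r2,c4) = A
(r3,c2) = D
(r4,c3) = B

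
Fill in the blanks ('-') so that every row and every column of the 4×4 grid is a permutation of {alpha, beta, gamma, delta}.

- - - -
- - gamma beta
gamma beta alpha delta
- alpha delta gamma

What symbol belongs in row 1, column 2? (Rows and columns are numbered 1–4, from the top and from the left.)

At row 1, column 3: row 1 is empty so far; column 3 has {alpha,gamma,delta}; that leaves beta.
At row 1, column 4: row 1 has {beta}; column 4 has {beta,gamma,delta}; that leaves alpha.
At row 2, column 2: row 2 has {beta,gamma}; column 2 has {alpha,beta}; that leaves delta.
At row 4, column 1: row 4 has {alpha,gamma,delta}; column 1 has {gamma}; that leaves beta.
At row 1, column 1: row 1 has {alpha,beta}; column 1 has {beta,gamma}; that leaves delta.
At row 1, column 2: row 1 has {alpha,beta,delta}; column 2 has {alpha,beta,delta}; that leaves gamma.

gamma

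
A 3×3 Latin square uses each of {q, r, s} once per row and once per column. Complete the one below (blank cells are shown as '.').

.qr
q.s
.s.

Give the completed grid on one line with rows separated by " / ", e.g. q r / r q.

(r1,c1) = s
(r2,c2) = r
(r3,c1) = r
(r3,c3) = q

s q r / q r s / r s q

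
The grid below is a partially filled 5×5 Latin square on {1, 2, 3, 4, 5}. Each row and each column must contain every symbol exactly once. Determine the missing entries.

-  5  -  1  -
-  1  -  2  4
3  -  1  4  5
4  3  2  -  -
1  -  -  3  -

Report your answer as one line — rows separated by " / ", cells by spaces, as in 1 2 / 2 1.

2 5 4 1 3 / 5 1 3 2 4 / 3 2 1 4 5 / 4 3 2 5 1 / 1 4 5 3 2

row 1 has {1,5}; column 1 has {1,3,4} — only 2 is left for (r1,c1).
row 1 has {1,2,5}; column 5 has {4,5} — only 3 is left for (r1,c5).
row 2 has {1,2,4}; column 1 has {1,2,3,4} — only 5 is left for (r2,c1).
row 2 has {1,2,4,5}; column 3 has {1,2} — only 3 is left for (r2,c3).
row 3 has {1,3,4,5}; column 2 has {1,3,5} — only 2 is left for (r3,c2).
row 4 has {2,3,4}; column 4 has {1,2,3,4} — only 5 is left for (r4,c4).
row 4 has {2,3,4,5}; column 5 has {3,4,5} — only 1 is left for (r4,c5).
row 5 has {1,3}; column 2 has {1,2,3,5} — only 4 is left for (r5,c2).
row 5 has {1,3,4}; column 3 has {1,2,3} — only 5 is left for (r5,c3).
row 5 has {1,3,4,5}; column 5 has {1,3,4,5} — only 2 is left for (r5,c5).
row 1 has {1,2,3,5}; column 3 has {1,2,3,5} — only 4 is left for (r1,c3).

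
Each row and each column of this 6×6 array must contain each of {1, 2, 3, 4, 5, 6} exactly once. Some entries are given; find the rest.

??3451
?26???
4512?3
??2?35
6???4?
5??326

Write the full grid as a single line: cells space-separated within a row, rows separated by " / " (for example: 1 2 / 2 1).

2 6 3 4 5 1 / 3 2 6 5 1 4 / 4 5 1 2 6 3 / 1 4 2 6 3 5 / 6 3 5 1 4 2 / 5 1 4 3 2 6

(r1,c1) = 2
(r1,c2) = 6
(r2,c5) = 1
(r2,c6) = 4
(r3,c5) = 6
(r4,c1) = 1
(r4,c2) = 4
(r4,c4) = 6
(r5,c3) = 5
(r5,c4) = 1
(r5,c6) = 2
(r6,c2) = 1
(r6,c3) = 4
(r2,c1) = 3
(r2,c4) = 5
(r5,c2) = 3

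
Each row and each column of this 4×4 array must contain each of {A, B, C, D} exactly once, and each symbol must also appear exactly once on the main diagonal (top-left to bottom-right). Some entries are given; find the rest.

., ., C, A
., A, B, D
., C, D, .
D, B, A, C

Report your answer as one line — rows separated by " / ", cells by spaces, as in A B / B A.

At row 1, column 1: row 1 has {A,C}; column 1 has {D}; the diagonal has {A,C,D}; that leaves B.
At row 1, column 2: row 1 has {A,B,C}; column 2 has {A,B,C}; that leaves D.
At row 2, column 1: row 2 has {A,B,D}; column 1 has {B,D}; that leaves C.
At row 3, column 1: row 3 has {C,D}; column 1 has {B,C,D}; that leaves A.
At row 3, column 4: row 3 has {A,C,D}; column 4 has {A,C,D}; that leaves B.

B D C A / C A B D / A C D B / D B A C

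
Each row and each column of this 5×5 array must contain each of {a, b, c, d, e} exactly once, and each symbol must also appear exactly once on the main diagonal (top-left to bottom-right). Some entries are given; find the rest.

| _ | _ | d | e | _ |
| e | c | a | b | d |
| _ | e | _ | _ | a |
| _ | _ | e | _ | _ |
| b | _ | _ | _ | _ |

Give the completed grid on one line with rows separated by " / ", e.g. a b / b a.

a b d e c / e c a b d / d e b c a / c a e d b / b d c a e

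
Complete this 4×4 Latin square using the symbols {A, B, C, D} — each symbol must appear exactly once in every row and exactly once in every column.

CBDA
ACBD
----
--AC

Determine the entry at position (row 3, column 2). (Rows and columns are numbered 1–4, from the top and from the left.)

A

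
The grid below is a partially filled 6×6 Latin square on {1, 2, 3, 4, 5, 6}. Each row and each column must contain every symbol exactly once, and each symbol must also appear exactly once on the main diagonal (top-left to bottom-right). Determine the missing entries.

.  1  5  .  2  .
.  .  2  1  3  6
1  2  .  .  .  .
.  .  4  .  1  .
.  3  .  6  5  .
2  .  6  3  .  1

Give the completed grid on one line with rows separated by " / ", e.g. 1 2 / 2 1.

(r1,c4) = 4
(r1,c6) = 3
(r2,c2) = 4
(r3,c3) = 3
(r3,c4) = 5
(r3,c6) = 4
(r4,c4) = 2
(r4,c6) = 5
(r5,c1) = 4
(r5,c3) = 1
(r5,c6) = 2
(r6,c2) = 5
(r6,c5) = 4
(r1,c1) = 6
(r2,c1) = 5
(r3,c5) = 6
(r4,c1) = 3
(r4,c2) = 6

6 1 5 4 2 3 / 5 4 2 1 3 6 / 1 2 3 5 6 4 / 3 6 4 2 1 5 / 4 3 1 6 5 2 / 2 5 6 3 4 1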